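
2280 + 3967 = 6247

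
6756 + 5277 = 12033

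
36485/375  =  97 + 22/75 = 97.29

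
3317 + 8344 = 11661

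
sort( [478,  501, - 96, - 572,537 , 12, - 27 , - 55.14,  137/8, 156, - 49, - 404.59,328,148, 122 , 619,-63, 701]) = [ - 572, - 404.59, - 96, - 63, - 55.14, - 49, - 27,12, 137/8, 122  ,  148,156 , 328 , 478,501,537,  619,701]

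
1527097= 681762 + 845335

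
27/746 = 27/746 = 0.04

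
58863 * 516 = 30373308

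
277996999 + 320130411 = 598127410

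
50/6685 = 10/1337 = 0.01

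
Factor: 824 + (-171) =653^1 = 653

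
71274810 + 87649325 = 158924135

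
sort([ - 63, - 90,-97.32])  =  [ - 97.32,-90, - 63]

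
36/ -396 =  - 1/11= - 0.09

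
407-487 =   -  80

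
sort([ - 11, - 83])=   [-83 ,  -  11]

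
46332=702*66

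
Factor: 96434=2^1*13^1*3709^1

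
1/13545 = 1/13545 = 0.00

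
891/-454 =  - 2 + 17/454 = - 1.96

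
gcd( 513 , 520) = 1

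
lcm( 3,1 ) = 3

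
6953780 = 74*93970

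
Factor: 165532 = 2^2*29^1 *1427^1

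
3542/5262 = 1771/2631 = 0.67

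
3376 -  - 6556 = 9932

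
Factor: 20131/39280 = 2^( - 4) * 5^ ( - 1)*41^1 = 41/80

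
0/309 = 0 = 0.00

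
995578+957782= 1953360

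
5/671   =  5/671 = 0.01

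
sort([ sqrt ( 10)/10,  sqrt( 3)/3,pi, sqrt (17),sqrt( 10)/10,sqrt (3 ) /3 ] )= [sqrt( 10 ) /10, sqrt( 10 )/10, sqrt(3)/3,sqrt( 3)/3, pi,sqrt( 17)]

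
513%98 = 23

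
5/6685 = 1/1337=0.00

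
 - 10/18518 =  - 5/9259= -0.00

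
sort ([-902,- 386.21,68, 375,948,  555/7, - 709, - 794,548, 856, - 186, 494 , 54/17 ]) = [ - 902, - 794, -709,-386.21, - 186,54/17,  68, 555/7, 375, 494, 548, 856,948] 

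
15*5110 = 76650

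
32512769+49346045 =81858814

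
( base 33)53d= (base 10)5557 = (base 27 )7gm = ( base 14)204d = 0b1010110110101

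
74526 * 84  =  6260184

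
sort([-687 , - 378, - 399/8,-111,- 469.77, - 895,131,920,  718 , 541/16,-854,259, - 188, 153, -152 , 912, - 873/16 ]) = [  -  895,- 854,- 687, - 469.77,  -  378, - 188, - 152, - 111,  -  873/16, - 399/8,541/16, 131,153,259,718,912,920 ]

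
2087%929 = 229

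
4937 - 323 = 4614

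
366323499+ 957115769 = 1323439268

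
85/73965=17/14793 =0.00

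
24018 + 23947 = 47965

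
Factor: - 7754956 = - 2^2*11^1*23^1*79^1*97^1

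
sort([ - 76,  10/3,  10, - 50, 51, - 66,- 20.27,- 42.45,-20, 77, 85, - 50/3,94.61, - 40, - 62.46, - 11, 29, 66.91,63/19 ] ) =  [- 76,-66, - 62.46, - 50, - 42.45,-40, - 20.27, - 20, - 50/3,-11, 63/19, 10/3,  10, 29, 51, 66.91, 77, 85,94.61] 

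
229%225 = 4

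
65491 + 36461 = 101952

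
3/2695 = 3/2695 = 0.00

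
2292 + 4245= 6537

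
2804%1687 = 1117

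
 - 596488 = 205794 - 802282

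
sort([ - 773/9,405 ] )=[ - 773/9, 405 ]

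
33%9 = 6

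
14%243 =14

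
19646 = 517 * 38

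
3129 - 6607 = -3478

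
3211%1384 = 443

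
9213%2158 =581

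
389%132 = 125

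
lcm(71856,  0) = 0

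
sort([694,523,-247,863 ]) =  [ - 247, 523,694,863] 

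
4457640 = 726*6140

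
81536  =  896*91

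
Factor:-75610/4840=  - 2^ (- 2)*11^( - 2) * 7561^1 = -7561/484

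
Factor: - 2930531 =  - 691^1 * 4241^1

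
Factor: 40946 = 2^1*59^1*347^1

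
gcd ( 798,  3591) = 399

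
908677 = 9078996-8170319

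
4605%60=45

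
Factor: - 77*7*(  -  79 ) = 7^2*11^1*79^1  =  42581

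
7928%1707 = 1100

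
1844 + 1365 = 3209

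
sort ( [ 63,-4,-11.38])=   [ - 11.38,-4,63 ]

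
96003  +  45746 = 141749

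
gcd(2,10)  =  2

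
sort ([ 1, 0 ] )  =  [ 0,1]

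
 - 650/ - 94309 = 650/94309  =  0.01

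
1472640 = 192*7670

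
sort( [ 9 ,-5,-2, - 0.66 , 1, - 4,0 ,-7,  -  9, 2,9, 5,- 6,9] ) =[ - 9,-7,-6,-5,-4, - 2,-0.66,0,1,2, 5,9,9,9] 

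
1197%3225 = 1197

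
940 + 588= 1528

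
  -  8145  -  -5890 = -2255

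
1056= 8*132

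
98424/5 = 98424/5 =19684.80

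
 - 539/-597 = 539/597=0.90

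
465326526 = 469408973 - 4082447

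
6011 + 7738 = 13749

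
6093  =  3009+3084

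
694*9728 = 6751232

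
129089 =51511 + 77578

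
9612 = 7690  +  1922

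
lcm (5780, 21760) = 369920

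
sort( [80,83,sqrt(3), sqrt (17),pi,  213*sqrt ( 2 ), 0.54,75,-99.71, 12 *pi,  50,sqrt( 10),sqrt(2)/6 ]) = [  -  99.71,sqrt( 2)/6,0.54  ,  sqrt(3),pi, sqrt( 10),sqrt(17 ),12 * pi,50,75,80, 83 , 213 *sqrt(2 ) ] 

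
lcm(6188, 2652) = 18564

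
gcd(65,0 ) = 65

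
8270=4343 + 3927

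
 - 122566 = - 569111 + 446545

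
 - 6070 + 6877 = 807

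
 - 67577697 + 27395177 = -40182520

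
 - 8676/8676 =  - 1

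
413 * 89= 36757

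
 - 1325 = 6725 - 8050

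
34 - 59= - 25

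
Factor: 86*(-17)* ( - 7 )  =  10234 = 2^1 * 7^1*17^1*43^1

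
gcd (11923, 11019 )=1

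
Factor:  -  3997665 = - 3^2 * 5^1*7^4 * 37^1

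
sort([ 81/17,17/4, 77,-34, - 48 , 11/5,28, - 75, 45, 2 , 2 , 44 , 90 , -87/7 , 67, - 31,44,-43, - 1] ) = [-75 ,-48,  -  43, - 34, - 31,  -  87/7, - 1, 2,2,11/5,17/4, 81/17,28,44  ,  44  ,  45,67, 77, 90 ]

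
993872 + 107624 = 1101496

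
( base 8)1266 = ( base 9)851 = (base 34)KE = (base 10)694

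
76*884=67184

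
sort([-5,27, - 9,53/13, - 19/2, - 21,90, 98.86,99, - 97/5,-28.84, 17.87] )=[ -28.84, - 21, - 97/5,  -  19/2, -9,-5, 53/13,17.87,27 , 90,98.86,99]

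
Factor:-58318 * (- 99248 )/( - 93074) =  - 2893972432/46537 =- 2^4 * 13^1*173^( - 1) * 269^( - 1)*2243^1 * 6203^1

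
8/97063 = 8/97063 = 0.00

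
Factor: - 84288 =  -2^6*3^1*439^1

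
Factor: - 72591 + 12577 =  - 60014 = -  2^1 * 37^1 * 811^1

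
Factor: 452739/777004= 2^( -2 ) * 3^1* 7^1*47^ ( - 1)*4133^( - 1)*21559^1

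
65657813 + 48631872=114289685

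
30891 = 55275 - 24384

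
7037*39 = 274443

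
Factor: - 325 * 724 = -2^2*5^2*13^1*181^1 = -235300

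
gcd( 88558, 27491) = 1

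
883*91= 80353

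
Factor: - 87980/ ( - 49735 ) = 17596/9947= 2^2*7^(  -  3 )*29^( - 1 )*53^1 * 83^1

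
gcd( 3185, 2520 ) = 35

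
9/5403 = 3/1801 = 0.00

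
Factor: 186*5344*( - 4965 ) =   -  2^6*3^2 * 5^1*31^1*167^1*331^1 = - 4935130560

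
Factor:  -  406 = - 2^1*7^1* 29^1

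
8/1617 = 8/1617 = 0.00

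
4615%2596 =2019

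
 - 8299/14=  - 8299/14 = -592.79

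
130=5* 26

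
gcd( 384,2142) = 6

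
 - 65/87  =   - 65/87= - 0.75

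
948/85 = 948/85=11.15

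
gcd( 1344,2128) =112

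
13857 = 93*149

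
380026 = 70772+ 309254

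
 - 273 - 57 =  - 330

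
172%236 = 172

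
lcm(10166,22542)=518466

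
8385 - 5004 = 3381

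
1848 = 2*924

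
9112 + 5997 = 15109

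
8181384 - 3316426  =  4864958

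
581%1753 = 581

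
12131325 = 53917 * 225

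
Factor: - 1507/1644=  - 11/12 = - 2^( - 2 )*3^( - 1)*11^1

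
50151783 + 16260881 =66412664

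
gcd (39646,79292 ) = 39646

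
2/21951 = 2/21951 = 0.00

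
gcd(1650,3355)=55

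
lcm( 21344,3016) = 277472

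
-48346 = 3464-51810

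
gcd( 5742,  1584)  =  198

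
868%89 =67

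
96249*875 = 84217875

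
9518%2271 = 434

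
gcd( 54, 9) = 9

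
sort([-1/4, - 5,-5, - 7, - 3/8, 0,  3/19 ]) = [ - 7, - 5, - 5,-3/8,  -  1/4, 0, 3/19]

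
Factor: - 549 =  - 3^2*61^1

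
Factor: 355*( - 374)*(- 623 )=82715710 = 2^1* 5^1*7^1*11^1* 17^1*71^1 * 89^1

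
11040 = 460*24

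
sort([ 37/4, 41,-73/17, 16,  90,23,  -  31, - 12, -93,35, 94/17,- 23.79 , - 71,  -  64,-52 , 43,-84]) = [-93,-84,  -  71,- 64,-52,-31, - 23.79, -12, - 73/17,94/17,  37/4,  16,  23, 35,41,43,90 ]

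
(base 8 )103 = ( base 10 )67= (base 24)2J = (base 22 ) 31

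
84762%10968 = 7986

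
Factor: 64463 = 7^1  *  9209^1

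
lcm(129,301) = 903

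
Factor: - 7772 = - 2^2*29^1*67^1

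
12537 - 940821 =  - 928284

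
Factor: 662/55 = 2^1*5^( - 1) * 11^( - 1 )* 331^1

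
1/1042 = 1/1042=0.00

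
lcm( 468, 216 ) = 2808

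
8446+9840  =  18286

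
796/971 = 796/971 = 0.82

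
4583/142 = 32 + 39/142 = 32.27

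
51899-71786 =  - 19887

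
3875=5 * 775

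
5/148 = 5/148=   0.03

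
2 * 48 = 96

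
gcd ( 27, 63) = 9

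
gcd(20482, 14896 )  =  1862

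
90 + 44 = 134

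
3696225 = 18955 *195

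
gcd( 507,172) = 1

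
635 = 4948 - 4313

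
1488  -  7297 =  - 5809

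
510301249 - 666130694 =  - 155829445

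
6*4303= 25818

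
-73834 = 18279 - 92113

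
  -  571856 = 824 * ( - 694 )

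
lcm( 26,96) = 1248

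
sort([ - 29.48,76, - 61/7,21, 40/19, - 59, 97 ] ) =[ - 59, - 29.48, - 61/7, 40/19, 21, 76, 97]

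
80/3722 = 40/1861= 0.02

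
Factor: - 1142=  - 2^1 * 571^1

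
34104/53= 643 + 25/53= 643.47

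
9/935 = 9/935 = 0.01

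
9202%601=187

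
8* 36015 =288120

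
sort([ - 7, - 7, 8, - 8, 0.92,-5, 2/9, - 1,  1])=[ - 8, - 7, - 7,  -  5  , - 1, 2/9 , 0.92 , 1, 8 ] 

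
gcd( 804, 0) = 804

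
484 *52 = 25168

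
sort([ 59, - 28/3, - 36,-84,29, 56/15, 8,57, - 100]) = [ - 100, - 84,  -  36, - 28/3, 56/15, 8, 29,57, 59 ]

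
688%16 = 0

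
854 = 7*122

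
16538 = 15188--1350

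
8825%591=551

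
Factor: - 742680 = -2^3 * 3^2*5^1 * 2063^1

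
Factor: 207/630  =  2^ ( -1 )*  5^( - 1 ) *7^( - 1 )*23^1 = 23/70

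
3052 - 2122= 930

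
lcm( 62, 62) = 62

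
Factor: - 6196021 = -13^1*73^1*6529^1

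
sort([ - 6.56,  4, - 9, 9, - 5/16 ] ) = [ - 9, - 6.56, - 5/16,4  ,  9]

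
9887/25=9887/25= 395.48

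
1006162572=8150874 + 998011698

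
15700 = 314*50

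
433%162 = 109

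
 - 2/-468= 1/234 = 0.00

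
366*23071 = 8443986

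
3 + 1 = 4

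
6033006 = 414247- - 5618759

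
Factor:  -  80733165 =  - 3^1*5^1 *5382211^1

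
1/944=1/944= 0.00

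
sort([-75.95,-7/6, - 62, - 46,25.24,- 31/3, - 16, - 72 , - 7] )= [ - 75.95, - 72, - 62,-46, - 16, - 31/3, - 7, - 7/6,25.24 ]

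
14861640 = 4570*3252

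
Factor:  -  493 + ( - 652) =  - 5^1*229^1   =  - 1145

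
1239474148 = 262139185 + 977334963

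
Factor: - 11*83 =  - 11^1*83^1 = - 913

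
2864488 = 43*66616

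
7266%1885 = 1611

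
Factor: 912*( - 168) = - 2^7* 3^2*7^1*19^1 = - 153216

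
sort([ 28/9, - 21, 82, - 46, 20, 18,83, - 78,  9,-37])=[ - 78,  -  46,-37,- 21, 28/9, 9,18, 20, 82, 83]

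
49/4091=49/4091 = 0.01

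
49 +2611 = 2660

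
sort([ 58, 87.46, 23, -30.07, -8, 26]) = [ - 30.07, - 8, 23, 26, 58, 87.46]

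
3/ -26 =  - 3/26 = -  0.12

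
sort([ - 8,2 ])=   [ - 8,2 ] 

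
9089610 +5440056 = 14529666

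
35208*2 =70416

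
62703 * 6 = 376218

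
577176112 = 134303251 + 442872861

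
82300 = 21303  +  60997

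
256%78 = 22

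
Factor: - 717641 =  - 359^1  *  1999^1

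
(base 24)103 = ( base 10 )579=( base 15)289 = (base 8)1103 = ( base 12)403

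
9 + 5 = 14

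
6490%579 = 121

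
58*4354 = 252532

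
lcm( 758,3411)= 6822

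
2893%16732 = 2893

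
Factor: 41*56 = 2296 = 2^3*7^1*41^1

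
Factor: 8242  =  2^1*13^1*317^1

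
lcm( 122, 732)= 732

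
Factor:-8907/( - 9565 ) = 3^1*5^( - 1 )*1913^(- 1)*2969^1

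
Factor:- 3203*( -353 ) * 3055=3454163245 = 5^1 * 13^1* 47^1*353^1*3203^1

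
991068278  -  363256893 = 627811385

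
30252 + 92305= 122557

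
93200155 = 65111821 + 28088334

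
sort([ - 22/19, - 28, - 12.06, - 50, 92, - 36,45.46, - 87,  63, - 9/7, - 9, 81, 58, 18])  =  [ - 87, - 50, - 36, - 28, - 12.06, - 9, - 9/7, - 22/19 , 18, 45.46, 58, 63,81, 92]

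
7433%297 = 8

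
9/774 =1/86 = 0.01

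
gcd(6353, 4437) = 1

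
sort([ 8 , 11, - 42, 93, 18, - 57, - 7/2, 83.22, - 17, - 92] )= [ - 92, - 57 , - 42, - 17, - 7/2,8,11, 18,83.22,93]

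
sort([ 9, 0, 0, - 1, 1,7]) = [ - 1,0, 0, 1, 7, 9]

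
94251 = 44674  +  49577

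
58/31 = 1 + 27/31 = 1.87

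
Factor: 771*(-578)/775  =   -445638/775 = - 2^1*3^1*5^( - 2 )*17^2*31^( - 1)*257^1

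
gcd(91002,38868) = 6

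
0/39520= 0 = 0.00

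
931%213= 79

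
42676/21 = 2032+4/21 = 2032.19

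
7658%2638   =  2382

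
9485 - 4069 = 5416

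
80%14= 10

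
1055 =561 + 494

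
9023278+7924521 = 16947799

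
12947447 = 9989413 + 2958034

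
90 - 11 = 79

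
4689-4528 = 161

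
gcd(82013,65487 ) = 1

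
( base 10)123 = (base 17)74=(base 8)173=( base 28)4B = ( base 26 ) 4J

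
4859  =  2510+2349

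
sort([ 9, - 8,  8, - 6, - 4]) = [ - 8, - 6, - 4,8,9] 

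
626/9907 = 626/9907 =0.06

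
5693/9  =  632+5/9=   632.56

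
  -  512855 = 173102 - 685957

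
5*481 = 2405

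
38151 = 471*81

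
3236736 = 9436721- 6199985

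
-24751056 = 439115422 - 463866478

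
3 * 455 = 1365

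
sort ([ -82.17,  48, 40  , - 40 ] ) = [ - 82.17, -40,40 , 48]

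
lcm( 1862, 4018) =76342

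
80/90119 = 80/90119 = 0.00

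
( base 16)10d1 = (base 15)1420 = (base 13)1c62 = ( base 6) 31533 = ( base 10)4305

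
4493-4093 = 400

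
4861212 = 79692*61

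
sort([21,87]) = [ 21, 87 ] 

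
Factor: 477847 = 477847^1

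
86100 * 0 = 0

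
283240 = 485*584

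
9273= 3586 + 5687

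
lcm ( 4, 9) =36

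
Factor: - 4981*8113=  - 40410853 = -7^1*17^1*19^1*61^1*293^1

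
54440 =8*6805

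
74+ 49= 123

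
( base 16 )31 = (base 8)61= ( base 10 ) 49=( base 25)1o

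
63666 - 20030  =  43636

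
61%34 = 27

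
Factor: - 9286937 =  - 11^1*67^1 * 12601^1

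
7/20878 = 7/20878= 0.00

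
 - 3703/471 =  - 8+65/471=-  7.86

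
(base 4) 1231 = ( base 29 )3m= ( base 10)109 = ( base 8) 155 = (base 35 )34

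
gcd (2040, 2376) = 24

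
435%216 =3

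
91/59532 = 91/59532 = 0.00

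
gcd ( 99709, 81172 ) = 1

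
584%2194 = 584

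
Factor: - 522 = -2^1*3^2*29^1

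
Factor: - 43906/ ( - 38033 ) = 2^1*29^1 *73^( - 1 )*521^( -1)*757^1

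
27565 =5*5513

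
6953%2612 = 1729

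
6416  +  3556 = 9972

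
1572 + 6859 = 8431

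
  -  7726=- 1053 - 6673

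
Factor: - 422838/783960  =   - 507/940 = - 2^( - 2) *3^1*5^(  -  1 )*13^2*47^(-1 ) 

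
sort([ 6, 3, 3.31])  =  [ 3, 3.31,6] 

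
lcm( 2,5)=10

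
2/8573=2/8573  =  0.00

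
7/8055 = 7/8055 = 0.00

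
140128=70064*2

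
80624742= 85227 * 946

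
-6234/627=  - 2078/209 = - 9.94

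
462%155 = 152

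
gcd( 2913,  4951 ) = 1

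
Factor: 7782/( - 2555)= -2^1*3^1 * 5^(-1 )*7^( - 1)*73^(-1)*1297^1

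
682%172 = 166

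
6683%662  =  63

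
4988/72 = 69 +5/18 = 69.28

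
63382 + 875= 64257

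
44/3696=1/84 = 0.01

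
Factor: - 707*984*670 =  - 466110960 = -2^4*3^1*5^1 *7^1*41^1  *  67^1*101^1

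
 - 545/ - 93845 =109/18769 = 0.01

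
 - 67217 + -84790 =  - 152007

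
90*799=71910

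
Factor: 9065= 5^1*7^2*37^1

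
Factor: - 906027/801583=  - 3^1*257^( - 1 )*3119^ ( - 1) * 302009^1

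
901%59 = 16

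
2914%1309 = 296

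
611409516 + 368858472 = 980267988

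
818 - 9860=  - 9042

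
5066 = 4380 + 686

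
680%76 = 72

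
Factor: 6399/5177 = 3^4*31^( -1)*79^1*167^( - 1) 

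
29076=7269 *4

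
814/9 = 814/9 = 90.44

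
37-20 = 17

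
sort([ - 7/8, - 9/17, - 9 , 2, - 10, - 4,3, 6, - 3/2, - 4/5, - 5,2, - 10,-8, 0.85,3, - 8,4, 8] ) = [ - 10,- 10, - 9, - 8, - 8,- 5,-4,-3/2, - 7/8, - 4/5,-9/17,0.85, 2,2, 3 , 3,4,  6, 8]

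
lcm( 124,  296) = 9176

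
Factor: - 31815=-3^2*5^1*7^1 * 101^1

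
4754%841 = 549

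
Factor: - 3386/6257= - 2^1*1693^1*6257^( - 1)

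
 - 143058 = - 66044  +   - 77014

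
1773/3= 591 = 591.00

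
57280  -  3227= 54053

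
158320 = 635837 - 477517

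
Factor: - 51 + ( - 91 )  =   - 2^1*71^1 = -142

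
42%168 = 42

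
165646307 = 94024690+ 71621617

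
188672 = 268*704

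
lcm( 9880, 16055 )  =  128440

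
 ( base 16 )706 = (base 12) 105a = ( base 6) 12154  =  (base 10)1798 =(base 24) 32M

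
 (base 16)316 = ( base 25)16f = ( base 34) N8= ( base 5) 11130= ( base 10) 790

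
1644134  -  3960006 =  - 2315872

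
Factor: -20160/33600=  -3^1*5^( - 1) = -3/5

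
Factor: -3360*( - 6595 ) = 2^5*3^1*5^2*7^1*1319^1  =  22159200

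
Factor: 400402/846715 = 2^1 * 5^ ( - 1 )*169343^( - 1 ) * 200201^1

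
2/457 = 2/457 = 0.00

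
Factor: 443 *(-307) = - 136001 = - 307^1*443^1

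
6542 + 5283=11825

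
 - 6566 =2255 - 8821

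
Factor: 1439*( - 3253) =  - 4681067 = - 1439^1*3253^1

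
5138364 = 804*6391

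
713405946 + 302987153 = 1016393099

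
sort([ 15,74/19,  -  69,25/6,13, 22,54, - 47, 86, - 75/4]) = [ - 69, - 47, - 75/4,74/19, 25/6, 13,15, 22,54, 86] 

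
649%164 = 157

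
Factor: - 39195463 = -39195463^1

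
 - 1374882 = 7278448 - 8653330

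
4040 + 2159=6199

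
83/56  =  1+27/56 = 1.48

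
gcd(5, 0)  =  5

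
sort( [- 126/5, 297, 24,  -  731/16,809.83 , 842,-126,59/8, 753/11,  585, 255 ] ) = [-126, -731/16, - 126/5, 59/8, 24, 753/11, 255, 297,585,  809.83,  842] 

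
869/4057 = 869/4057= 0.21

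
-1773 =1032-2805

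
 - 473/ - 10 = 473/10 = 47.30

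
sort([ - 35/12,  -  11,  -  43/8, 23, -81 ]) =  [  -  81, - 11,-43/8, - 35/12, 23 ]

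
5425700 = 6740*805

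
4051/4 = 1012 + 3/4 = 1012.75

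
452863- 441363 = 11500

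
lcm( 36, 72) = 72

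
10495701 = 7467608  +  3028093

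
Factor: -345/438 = - 115/146 = - 2^(-1) * 5^1*23^1*73^ (- 1)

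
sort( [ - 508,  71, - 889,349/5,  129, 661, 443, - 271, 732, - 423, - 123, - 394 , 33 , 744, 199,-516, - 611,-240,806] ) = [ - 889 ,-611, - 516,-508, - 423,  -  394, - 271,-240,-123, 33,  349/5,71,129,199,  443,661,732, 744, 806 ] 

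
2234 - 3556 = -1322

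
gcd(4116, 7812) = 84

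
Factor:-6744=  - 2^3*3^1*281^1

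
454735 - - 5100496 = 5555231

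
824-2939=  - 2115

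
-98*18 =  - 1764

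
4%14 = 4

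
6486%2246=1994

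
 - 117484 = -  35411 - 82073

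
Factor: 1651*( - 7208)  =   -2^3*13^1*17^1*53^1*127^1 = - 11900408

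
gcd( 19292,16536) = 2756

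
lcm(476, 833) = 3332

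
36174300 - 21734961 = 14439339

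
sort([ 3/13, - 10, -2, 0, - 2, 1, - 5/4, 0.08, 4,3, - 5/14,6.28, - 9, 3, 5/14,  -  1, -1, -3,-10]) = [ - 10 ,-10, - 9,-3, - 2 , - 2,- 5/4, - 1, - 1,-5/14,0,0.08, 3/13,5/14 , 1,3, 3,4,6.28 ] 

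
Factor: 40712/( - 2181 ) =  - 2^3*3^( - 1 )*7^1 = -56/3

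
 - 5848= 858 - 6706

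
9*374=3366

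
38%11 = 5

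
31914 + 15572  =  47486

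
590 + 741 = 1331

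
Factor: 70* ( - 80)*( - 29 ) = 2^5*5^2*7^1*29^1 =162400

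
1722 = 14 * 123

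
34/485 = 34/485 = 0.07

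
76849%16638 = 10297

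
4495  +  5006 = 9501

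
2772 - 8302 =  - 5530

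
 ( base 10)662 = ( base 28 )ni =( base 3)220112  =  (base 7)1634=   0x296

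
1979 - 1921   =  58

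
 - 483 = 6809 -7292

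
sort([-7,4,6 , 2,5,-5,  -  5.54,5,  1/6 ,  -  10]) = [ - 10, - 7,-5.54, - 5,1/6, 2, 4, 5, 5, 6 ] 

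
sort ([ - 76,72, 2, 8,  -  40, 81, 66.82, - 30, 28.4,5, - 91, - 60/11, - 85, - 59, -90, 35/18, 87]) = [ - 91,- 90 , - 85, - 76,- 59, - 40, - 30, -60/11, 35/18,2, 5, 8,  28.4,66.82, 72,  81, 87]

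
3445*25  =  86125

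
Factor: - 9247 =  - 7^1*1321^1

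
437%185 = 67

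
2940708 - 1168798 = 1771910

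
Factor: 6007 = 6007^1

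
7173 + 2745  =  9918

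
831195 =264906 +566289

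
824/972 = 206/243 = 0.85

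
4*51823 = 207292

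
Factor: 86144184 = 2^3*3^2*  7^1 * 170921^1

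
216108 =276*783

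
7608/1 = 7608 = 7608.00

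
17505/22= 795 + 15/22 = 795.68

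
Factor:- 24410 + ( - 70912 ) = - 95322=- 2^1 * 3^1 * 15887^1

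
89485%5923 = 640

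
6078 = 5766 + 312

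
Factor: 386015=5^1 * 7^1*41^1*269^1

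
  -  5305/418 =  - 13 + 129/418  =  -  12.69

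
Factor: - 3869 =-53^1*73^1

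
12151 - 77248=-65097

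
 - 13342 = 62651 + -75993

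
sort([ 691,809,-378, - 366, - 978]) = [ - 978,- 378, - 366, 691,809]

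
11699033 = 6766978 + 4932055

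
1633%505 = 118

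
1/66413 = 1/66413=0.00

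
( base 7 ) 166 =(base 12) 81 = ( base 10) 97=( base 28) 3D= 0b1100001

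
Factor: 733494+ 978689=11^1*155653^1  =  1712183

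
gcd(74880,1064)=8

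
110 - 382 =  - 272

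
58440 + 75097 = 133537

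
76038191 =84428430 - 8390239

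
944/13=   72 + 8/13 = 72.62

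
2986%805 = 571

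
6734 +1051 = 7785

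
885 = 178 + 707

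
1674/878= 837/439 = 1.91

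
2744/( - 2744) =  - 1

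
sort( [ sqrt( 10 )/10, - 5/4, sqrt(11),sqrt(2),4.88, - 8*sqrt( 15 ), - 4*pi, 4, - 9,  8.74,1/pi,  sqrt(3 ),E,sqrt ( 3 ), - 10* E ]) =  [ - 8*sqrt( 15 ) , - 10*E,  -  4* pi,-9, - 5/4,  sqrt(10 )/10, 1/pi,sqrt(2 ),sqrt(3),sqrt( 3 ),E , sqrt(11),4,4.88,8.74]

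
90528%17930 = 878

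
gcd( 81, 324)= 81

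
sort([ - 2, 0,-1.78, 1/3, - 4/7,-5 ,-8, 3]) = [ -8,-5, - 2,- 1.78, - 4/7, 0,1/3,3 ]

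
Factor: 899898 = 2^1*3^1*23^1*6521^1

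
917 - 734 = 183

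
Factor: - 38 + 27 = -11 = -11^1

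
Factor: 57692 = 2^2  *  14423^1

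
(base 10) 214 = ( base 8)326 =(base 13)136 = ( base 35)64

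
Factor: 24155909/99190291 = 17^ ( - 2 )*79^1*305771^1*343219^( - 1) 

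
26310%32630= 26310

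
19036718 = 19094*997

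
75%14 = 5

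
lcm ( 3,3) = 3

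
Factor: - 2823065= -5^1*7^1*79^1*1021^1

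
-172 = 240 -412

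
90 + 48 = 138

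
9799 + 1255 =11054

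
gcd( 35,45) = 5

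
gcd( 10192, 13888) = 112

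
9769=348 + 9421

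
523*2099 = 1097777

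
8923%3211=2501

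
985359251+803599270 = 1788958521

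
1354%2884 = 1354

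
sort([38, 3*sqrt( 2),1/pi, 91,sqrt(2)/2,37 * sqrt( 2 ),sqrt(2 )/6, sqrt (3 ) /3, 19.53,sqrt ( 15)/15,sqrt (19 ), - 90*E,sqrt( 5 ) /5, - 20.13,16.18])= [- 90*E, - 20.13, sqrt(2) /6, sqrt(15 ) /15, 1/pi, sqrt(5 ) /5,sqrt( 3 ) /3,sqrt(2 )/2, 3*sqrt( 2 ),sqrt(19),16.18, 19.53, 38, 37*sqrt(2), 91]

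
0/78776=0 =0.00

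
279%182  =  97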